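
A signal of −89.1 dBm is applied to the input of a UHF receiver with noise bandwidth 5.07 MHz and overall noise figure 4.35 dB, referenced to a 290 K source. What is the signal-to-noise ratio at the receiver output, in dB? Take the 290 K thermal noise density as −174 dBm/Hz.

Noise floor: N = −174 + 10 log₁₀(B) + NF
10 log₁₀(5.07×10⁶) = 67.05 dB
N = −174 + 67.05 + 4.35 = −102.60 dBm
SNR = P_sig − N = −89.1 − (−102.60) = 13.50 dB → 13.5 dB

13.5 dB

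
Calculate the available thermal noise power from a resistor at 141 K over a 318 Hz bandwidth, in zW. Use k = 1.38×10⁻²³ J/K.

619 zW

P_n = kTB = 1.38×10⁻²³ × 141 × 3.18×10² = 6.19×10⁻¹⁹ W = 619 zW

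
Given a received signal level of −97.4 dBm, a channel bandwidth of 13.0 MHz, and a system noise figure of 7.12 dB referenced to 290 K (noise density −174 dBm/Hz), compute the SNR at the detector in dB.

−1.7 dB

Noise floor: N = −174 + 10 log₁₀(B) + NF
10 log₁₀(1.30×10⁷) = 71.14 dB
N = −174 + 71.14 + 7.12 = −95.74 dBm
SNR = P_sig − N = −97.4 − (−95.74) = −1.66 dB → −1.7 dB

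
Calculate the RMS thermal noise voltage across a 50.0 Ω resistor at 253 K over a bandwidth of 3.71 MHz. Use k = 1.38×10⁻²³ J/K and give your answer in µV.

1.61 µV

V_n = √(4kTRB)
4kTRB = 4 × 1.38×10⁻²³ × 253 × 5.00×10¹ × 3.71×10⁶ = 2.59×10⁻¹² V²
V_n = √(2.59×10⁻¹²) = 1.61×10⁻⁶ V = 1.61 µV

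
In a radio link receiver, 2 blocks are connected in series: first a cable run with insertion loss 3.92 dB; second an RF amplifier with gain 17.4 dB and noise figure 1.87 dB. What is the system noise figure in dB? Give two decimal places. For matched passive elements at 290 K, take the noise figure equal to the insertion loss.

Convert to linear (a loss of L dB is a gain of −L dB): F_i = 10^(NF_i/10), G_i = 10^(G_i,dB/10)
  Stage 1: F_1 = 10^(3.92/10) = 2.466, G_1 = 10^(−3.92/10) = 0.4055
  Stage 2: F_2 = 10^(1.87/10) = 1.538, G_2 = 10^(17.4/10) = 54.95
Friis cascade:
  F = 2.466 + (1.538 − 1)/0.4055 = 3.793
NF = 10 log₁₀(3.793) = 5.79 dB

5.79 dB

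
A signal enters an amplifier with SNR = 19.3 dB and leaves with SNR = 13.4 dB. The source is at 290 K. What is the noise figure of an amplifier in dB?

5.9 dB

NF (dB) = SNR_in(dB) − SNR_out(dB) when the source is at T₀
NF = 19.3 − 13.4 = 5.9 dB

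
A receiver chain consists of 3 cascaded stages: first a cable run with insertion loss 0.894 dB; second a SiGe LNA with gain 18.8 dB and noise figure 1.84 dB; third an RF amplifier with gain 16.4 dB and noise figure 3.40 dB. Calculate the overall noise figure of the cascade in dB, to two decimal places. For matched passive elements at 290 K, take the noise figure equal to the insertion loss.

Convert to linear (a loss of L dB is a gain of −L dB): F_i = 10^(NF_i/10), G_i = 10^(G_i,dB/10)
  Stage 1: F_1 = 10^(0.894/10) = 1.229, G_1 = 10^(−0.894/10) = 0.8140
  Stage 2: F_2 = 10^(1.84/10) = 1.528, G_2 = 10^(18.8/10) = 75.86
  Stage 3: F_3 = 10^(3.40/10) = 2.188, G_3 = 10^(16.4/10) = 43.65
Friis cascade:
  F = 1.229 + (1.528 − 1)/0.8140 + (2.188 − 1)/61.74 = 1.896
NF = 10 log₁₀(1.896) = 2.78 dB

2.78 dB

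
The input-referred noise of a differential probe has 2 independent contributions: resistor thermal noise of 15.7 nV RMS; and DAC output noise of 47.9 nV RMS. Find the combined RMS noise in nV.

50.4 nV

Uncorrelated sources add in power (mean-square): V_tot = √(ΣV_i²)
V_tot = √[(1.57×10⁻⁸)² + (4.79×10⁻⁸)²] = 5.04×10⁻⁸ V = 50.4 nV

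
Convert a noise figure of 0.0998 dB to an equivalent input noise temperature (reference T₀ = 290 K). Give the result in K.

F = 10^(0.0998/10) = 1.02325
T_e = (F − 1)·T₀ = (1.02325 − 1) × 290 = 6.74 K

6.74 K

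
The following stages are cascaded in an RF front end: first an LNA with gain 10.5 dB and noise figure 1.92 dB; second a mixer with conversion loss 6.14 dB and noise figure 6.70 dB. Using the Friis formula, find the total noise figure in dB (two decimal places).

2.75 dB

Convert to linear (a loss of L dB is a gain of −L dB): F_i = 10^(NF_i/10), G_i = 10^(G_i,dB/10)
  Stage 1: F_1 = 10^(1.92/10) = 1.556, G_1 = 10^(10.5/10) = 11.22
  Stage 2: F_2 = 10^(6.70/10) = 4.677, G_2 = 10^(−6.14/10) = 0.2432
Friis cascade:
  F = 1.556 + (4.677 − 1)/11.22 = 1.884
NF = 10 log₁₀(1.884) = 2.75 dB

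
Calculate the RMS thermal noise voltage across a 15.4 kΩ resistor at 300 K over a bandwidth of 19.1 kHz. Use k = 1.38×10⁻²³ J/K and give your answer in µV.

2.21 µV

V_n = √(4kTRB)
4kTRB = 4 × 1.38×10⁻²³ × 300 × 1.54×10⁴ × 1.91×10⁴ = 4.87×10⁻¹² V²
V_n = √(4.87×10⁻¹²) = 2.21×10⁻⁶ V = 2.21 µV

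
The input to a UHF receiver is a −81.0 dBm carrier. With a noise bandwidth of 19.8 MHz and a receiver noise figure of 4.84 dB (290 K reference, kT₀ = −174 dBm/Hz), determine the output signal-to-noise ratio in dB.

Noise floor: N = −174 + 10 log₁₀(B) + NF
10 log₁₀(1.98×10⁷) = 72.97 dB
N = −174 + 72.97 + 4.84 = −96.19 dBm
SNR = P_sig − N = −81.0 − (−96.19) = 15.19 dB → 15.2 dB

15.2 dB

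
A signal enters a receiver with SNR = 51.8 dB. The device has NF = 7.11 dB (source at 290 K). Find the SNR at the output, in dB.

44.69 dB

By definition F = SNR_in/SNR_out, so in dB: SNR_out = SNR_in − NF
SNR_out = 51.8 − 7.11 = 44.69 dB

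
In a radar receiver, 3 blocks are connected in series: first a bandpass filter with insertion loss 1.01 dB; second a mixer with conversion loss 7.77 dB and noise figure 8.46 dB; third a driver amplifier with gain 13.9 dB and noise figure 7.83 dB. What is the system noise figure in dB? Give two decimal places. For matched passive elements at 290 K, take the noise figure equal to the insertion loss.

Convert to linear (a loss of L dB is a gain of −L dB): F_i = 10^(NF_i/10), G_i = 10^(G_i,dB/10)
  Stage 1: F_1 = 10^(1.01/10) = 1.262, G_1 = 10^(−1.01/10) = 0.7925
  Stage 2: F_2 = 10^(8.46/10) = 7.015, G_2 = 10^(−7.77/10) = 0.1671
  Stage 3: F_3 = 10^(7.83/10) = 6.067, G_3 = 10^(13.9/10) = 24.55
Friis cascade:
  F = 1.262 + (7.015 − 1)/0.7925 + (6.067 − 1)/0.1324 = 47.11
NF = 10 log₁₀(47.11) = 16.73 dB

16.73 dB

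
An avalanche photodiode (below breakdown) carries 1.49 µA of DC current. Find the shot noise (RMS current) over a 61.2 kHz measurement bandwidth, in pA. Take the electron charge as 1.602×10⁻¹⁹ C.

I_n = √(2qI·B)
2qI·B = 2 × 1.602×10⁻¹⁹ × 1.49×10⁻⁶ × 6.12×10⁴ = 2.92×10⁻²⁰ A²
I_n = √(2.92×10⁻²⁰) = 1.71×10⁻¹⁰ A = 171 pA

171 pA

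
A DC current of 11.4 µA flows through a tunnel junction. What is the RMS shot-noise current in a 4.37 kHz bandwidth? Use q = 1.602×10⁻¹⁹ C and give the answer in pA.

126 pA

I_n = √(2qI·B)
2qI·B = 2 × 1.602×10⁻¹⁹ × 1.14×10⁻⁵ × 4.37×10³ = 1.60×10⁻²⁰ A²
I_n = √(1.60×10⁻²⁰) = 1.26×10⁻¹⁰ A = 126 pA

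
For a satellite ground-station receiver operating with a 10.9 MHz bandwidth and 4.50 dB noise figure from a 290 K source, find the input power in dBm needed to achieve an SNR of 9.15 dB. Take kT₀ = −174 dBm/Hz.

Sensitivity = −174 + 10 log₁₀(B) + NF + SNR_min
= −174 + 70.37 + 4.50 + 9.15
= −89.98 dBm → −90.0 dBm

−90.0 dBm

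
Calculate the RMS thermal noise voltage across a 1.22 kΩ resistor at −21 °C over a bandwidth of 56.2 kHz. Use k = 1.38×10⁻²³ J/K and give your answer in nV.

977 nV

T = −21 °C + 273.15 = 252.15 K
V_n = √(4kTRB)
4kTRB = 4 × 1.38×10⁻²³ × 252.15 × 1.22×10³ × 5.62×10⁴ = 9.54×10⁻¹³ V²
V_n = √(9.54×10⁻¹³) = 9.77×10⁻⁷ V = 977 nV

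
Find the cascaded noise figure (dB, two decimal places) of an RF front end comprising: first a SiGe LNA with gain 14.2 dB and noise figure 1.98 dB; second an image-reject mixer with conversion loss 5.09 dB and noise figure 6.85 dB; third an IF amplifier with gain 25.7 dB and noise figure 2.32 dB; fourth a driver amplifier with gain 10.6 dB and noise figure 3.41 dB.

Convert to linear (a loss of L dB is a gain of −L dB): F_i = 10^(NF_i/10), G_i = 10^(G_i,dB/10)
  Stage 1: F_1 = 10^(1.98/10) = 1.578, G_1 = 10^(14.2/10) = 26.30
  Stage 2: F_2 = 10^(6.85/10) = 4.842, G_2 = 10^(−5.09/10) = 0.3097
  Stage 3: F_3 = 10^(2.32/10) = 1.706, G_3 = 10^(25.7/10) = 371.5
  Stage 4: F_4 = 10^(3.41/10) = 2.193, G_4 = 10^(10.6/10) = 11.48
Friis cascade:
  F = 1.578 + (4.842 − 1)/26.30 + (1.706 − 1)/8.147 + (2.193 − 1)/3027 = 1.811
NF = 10 log₁₀(1.811) = 2.58 dB

2.58 dB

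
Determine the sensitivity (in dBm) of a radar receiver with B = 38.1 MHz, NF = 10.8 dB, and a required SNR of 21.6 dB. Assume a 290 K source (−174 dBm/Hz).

Sensitivity = −174 + 10 log₁₀(B) + NF + SNR_min
= −174 + 75.81 + 10.8 + 21.6
= −65.79 dBm → −65.8 dBm

−65.8 dBm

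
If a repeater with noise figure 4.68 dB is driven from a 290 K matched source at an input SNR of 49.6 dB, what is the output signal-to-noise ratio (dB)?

By definition F = SNR_in/SNR_out, so in dB: SNR_out = SNR_in − NF
SNR_out = 49.6 − 4.68 = 44.92 dB

44.92 dB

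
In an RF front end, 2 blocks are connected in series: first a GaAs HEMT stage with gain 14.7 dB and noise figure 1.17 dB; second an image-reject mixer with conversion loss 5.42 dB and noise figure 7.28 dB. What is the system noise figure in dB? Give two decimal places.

Convert to linear (a loss of L dB is a gain of −L dB): F_i = 10^(NF_i/10), G_i = 10^(G_i,dB/10)
  Stage 1: F_1 = 10^(1.17/10) = 1.309, G_1 = 10^(14.7/10) = 29.51
  Stage 2: F_2 = 10^(7.28/10) = 5.346, G_2 = 10^(−5.42/10) = 0.2871
Friis cascade:
  F = 1.309 + (5.346 − 1)/29.51 = 1.456
NF = 10 log₁₀(1.456) = 1.63 dB

1.63 dB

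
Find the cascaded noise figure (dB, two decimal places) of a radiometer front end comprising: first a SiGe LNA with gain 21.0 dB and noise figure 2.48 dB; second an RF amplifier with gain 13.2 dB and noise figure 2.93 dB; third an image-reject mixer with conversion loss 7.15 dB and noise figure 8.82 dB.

Convert to linear (a loss of L dB is a gain of −L dB): F_i = 10^(NF_i/10), G_i = 10^(G_i,dB/10)
  Stage 1: F_1 = 10^(2.48/10) = 1.770, G_1 = 10^(21.0/10) = 125.9
  Stage 2: F_2 = 10^(2.93/10) = 1.963, G_2 = 10^(13.2/10) = 20.89
  Stage 3: F_3 = 10^(8.82/10) = 7.621, G_3 = 10^(−7.15/10) = 0.1928
Friis cascade:
  F = 1.770 + (1.963 − 1)/125.9 + (7.621 − 1)/2630 = 1.780
NF = 10 log₁₀(1.780) = 2.50 dB

2.50 dB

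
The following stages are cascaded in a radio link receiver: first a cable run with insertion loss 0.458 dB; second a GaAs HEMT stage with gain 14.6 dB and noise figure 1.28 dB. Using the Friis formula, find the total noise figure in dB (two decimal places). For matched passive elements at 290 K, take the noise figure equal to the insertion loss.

1.74 dB

Convert to linear (a loss of L dB is a gain of −L dB): F_i = 10^(NF_i/10), G_i = 10^(G_i,dB/10)
  Stage 1: F_1 = 10^(0.458/10) = 1.111, G_1 = 10^(−0.458/10) = 0.8999
  Stage 2: F_2 = 10^(1.28/10) = 1.343, G_2 = 10^(14.6/10) = 28.84
Friis cascade:
  F = 1.111 + (1.343 − 1)/0.8999 = 1.492
NF = 10 log₁₀(1.492) = 1.74 dB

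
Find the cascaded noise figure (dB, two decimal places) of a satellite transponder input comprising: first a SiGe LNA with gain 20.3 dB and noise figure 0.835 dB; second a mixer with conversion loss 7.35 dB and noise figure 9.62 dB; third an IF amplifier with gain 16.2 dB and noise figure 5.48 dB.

1.51 dB

Convert to linear (a loss of L dB is a gain of −L dB): F_i = 10^(NF_i/10), G_i = 10^(G_i,dB/10)
  Stage 1: F_1 = 10^(0.835/10) = 1.212, G_1 = 10^(20.3/10) = 107.2
  Stage 2: F_2 = 10^(9.62/10) = 9.162, G_2 = 10^(−7.35/10) = 0.1841
  Stage 3: F_3 = 10^(5.48/10) = 3.532, G_3 = 10^(16.2/10) = 41.69
Friis cascade:
  F = 1.212 + (9.162 − 1)/107.2 + (3.532 − 1)/19.72 = 1.417
NF = 10 log₁₀(1.417) = 1.51 dB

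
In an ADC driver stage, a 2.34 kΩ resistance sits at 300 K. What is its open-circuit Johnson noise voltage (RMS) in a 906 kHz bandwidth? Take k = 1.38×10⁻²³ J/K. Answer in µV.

V_n = √(4kTRB)
4kTRB = 4 × 1.38×10⁻²³ × 300 × 2.34×10³ × 9.06×10⁵ = 3.51×10⁻¹¹ V²
V_n = √(3.51×10⁻¹¹) = 5.93×10⁻⁶ V = 5.93 µV

5.93 µV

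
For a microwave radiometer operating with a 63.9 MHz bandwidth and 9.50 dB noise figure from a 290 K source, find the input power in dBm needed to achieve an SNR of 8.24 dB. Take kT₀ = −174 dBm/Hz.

−78.2 dBm

Sensitivity = −174 + 10 log₁₀(B) + NF + SNR_min
= −174 + 78.06 + 9.50 + 8.24
= −78.20 dBm → −78.2 dBm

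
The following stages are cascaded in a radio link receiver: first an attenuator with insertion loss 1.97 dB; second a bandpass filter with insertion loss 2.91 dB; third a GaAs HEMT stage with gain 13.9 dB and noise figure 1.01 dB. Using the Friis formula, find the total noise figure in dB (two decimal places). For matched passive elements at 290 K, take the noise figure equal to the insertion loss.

5.89 dB

Convert to linear (a loss of L dB is a gain of −L dB): F_i = 10^(NF_i/10), G_i = 10^(G_i,dB/10)
  Stage 1: F_1 = 10^(1.97/10) = 1.574, G_1 = 10^(−1.97/10) = 0.6353
  Stage 2: F_2 = 10^(2.91/10) = 1.954, G_2 = 10^(−2.91/10) = 0.5117
  Stage 3: F_3 = 10^(1.01/10) = 1.262, G_3 = 10^(13.9/10) = 24.55
Friis cascade:
  F = 1.574 + (1.954 − 1)/0.6353 + (1.262 − 1)/0.3251 = 3.882
NF = 10 log₁₀(3.882) = 5.89 dB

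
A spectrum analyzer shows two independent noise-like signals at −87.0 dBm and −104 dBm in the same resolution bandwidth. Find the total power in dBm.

Convert to linear, add, convert back:
P₁ = 2.00×10⁻¹² W, P₂ = 3.98×10⁻¹⁴ W
P_tot = 2.04×10⁻¹² W → 10 log₁₀(P_tot / 10⁻³) = −86.9 dBm

−86.9 dBm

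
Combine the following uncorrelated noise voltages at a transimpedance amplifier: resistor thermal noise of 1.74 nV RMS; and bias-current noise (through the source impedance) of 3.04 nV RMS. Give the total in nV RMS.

Uncorrelated sources add in power (mean-square): V_tot = √(ΣV_i²)
V_tot = √[(1.74×10⁻⁹)² + (3.04×10⁻⁹)²] = 3.50×10⁻⁹ V = 3.50 nV

3.50 nV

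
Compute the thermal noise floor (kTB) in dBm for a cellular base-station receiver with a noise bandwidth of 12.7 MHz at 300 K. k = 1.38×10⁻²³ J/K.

P_n = kTB = 1.38×10⁻²³ × 300 × 1.27×10⁷ = 5.26×10⁻¹⁴ W
In dBm: 10 log₁₀(5.26×10⁻¹⁴ / 10⁻³) = −102.8 dBm

−102.8 dBm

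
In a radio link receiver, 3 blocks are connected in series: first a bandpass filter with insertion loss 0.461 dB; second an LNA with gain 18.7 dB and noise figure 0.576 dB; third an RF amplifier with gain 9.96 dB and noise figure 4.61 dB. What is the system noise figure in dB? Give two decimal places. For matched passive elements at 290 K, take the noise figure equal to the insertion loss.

Convert to linear (a loss of L dB is a gain of −L dB): F_i = 10^(NF_i/10), G_i = 10^(G_i,dB/10)
  Stage 1: F_1 = 10^(0.461/10) = 1.112, G_1 = 10^(−0.461/10) = 0.8993
  Stage 2: F_2 = 10^(0.576/10) = 1.142, G_2 = 10^(18.7/10) = 74.13
  Stage 3: F_3 = 10^(4.61/10) = 2.891, G_3 = 10^(9.96/10) = 9.908
Friis cascade:
  F = 1.112 + (1.142 − 1)/0.8993 + (2.891 − 1)/66.67 = 1.298
NF = 10 log₁₀(1.298) = 1.13 dB

1.13 dB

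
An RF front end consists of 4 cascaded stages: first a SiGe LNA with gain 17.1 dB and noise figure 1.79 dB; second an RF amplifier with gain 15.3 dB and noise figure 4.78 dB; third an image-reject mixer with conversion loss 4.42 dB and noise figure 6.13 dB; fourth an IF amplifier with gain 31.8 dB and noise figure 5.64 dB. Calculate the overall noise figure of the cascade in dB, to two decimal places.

1.92 dB

Convert to linear (a loss of L dB is a gain of −L dB): F_i = 10^(NF_i/10), G_i = 10^(G_i,dB/10)
  Stage 1: F_1 = 10^(1.79/10) = 1.510, G_1 = 10^(17.1/10) = 51.29
  Stage 2: F_2 = 10^(4.78/10) = 3.006, G_2 = 10^(15.3/10) = 33.88
  Stage 3: F_3 = 10^(6.13/10) = 4.102, G_3 = 10^(−4.42/10) = 0.3614
  Stage 4: F_4 = 10^(5.64/10) = 3.664, G_4 = 10^(31.8/10) = 1514
Friis cascade:
  F = 1.510 + (3.006 − 1)/51.29 + (4.102 − 1)/1738 + (3.664 − 1)/628.1 = 1.555
NF = 10 log₁₀(1.555) = 1.92 dB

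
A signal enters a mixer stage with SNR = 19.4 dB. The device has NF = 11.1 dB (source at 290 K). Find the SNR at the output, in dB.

8.3 dB

By definition F = SNR_in/SNR_out, so in dB: SNR_out = SNR_in − NF
SNR_out = 19.4 − 11.1 = 8.3 dB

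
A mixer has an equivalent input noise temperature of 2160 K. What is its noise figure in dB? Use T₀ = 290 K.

F = 1 + T_e/T₀ = 1 + 2160/290 = 8.44828
NF = 10 log₁₀(8.44828) = 9.27 dB

9.27 dB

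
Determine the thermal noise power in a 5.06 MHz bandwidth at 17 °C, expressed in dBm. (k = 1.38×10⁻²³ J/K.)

T = 17 °C + 273.15 = 290.15 K
P_n = kTB = 1.38×10⁻²³ × 290.15 × 5.06×10⁶ = 2.03×10⁻¹⁴ W
In dBm: 10 log₁₀(2.03×10⁻¹⁴ / 10⁻³) = −106.9 dBm

−106.9 dBm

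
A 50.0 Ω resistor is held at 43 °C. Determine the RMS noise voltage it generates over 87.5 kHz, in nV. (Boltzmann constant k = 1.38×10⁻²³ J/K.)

276 nV

T = 43 °C + 273.15 = 316.15 K
V_n = √(4kTRB)
4kTRB = 4 × 1.38×10⁻²³ × 316.15 × 5.00×10¹ × 8.75×10⁴ = 7.64×10⁻¹⁴ V²
V_n = √(7.64×10⁻¹⁴) = 2.76×10⁻⁷ V = 276 nV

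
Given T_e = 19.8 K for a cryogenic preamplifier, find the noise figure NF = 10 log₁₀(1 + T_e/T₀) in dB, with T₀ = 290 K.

F = 1 + T_e/T₀ = 1 + 19.8/290 = 1.06828
NF = 10 log₁₀(1.06828) = 0.287 dB

0.287 dB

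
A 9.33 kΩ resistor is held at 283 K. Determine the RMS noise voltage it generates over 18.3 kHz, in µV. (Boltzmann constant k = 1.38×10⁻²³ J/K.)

V_n = √(4kTRB)
4kTRB = 4 × 1.38×10⁻²³ × 283 × 9.33×10³ × 1.83×10⁴ = 2.67×10⁻¹² V²
V_n = √(2.67×10⁻¹²) = 1.63×10⁻⁶ V = 1.63 µV

1.63 µV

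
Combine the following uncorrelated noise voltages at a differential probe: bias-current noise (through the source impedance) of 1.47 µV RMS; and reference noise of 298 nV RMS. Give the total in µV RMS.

1.50 µV

Uncorrelated sources add in power (mean-square): V_tot = √(ΣV_i²)
V_tot = √[(1.47×10⁻⁶)² + (2.98×10⁻⁷)²] = 1.50×10⁻⁶ V = 1.50 µV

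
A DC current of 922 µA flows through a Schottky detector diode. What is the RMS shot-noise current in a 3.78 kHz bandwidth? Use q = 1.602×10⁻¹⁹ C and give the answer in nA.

1.06 nA

I_n = √(2qI·B)
2qI·B = 2 × 1.602×10⁻¹⁹ × 9.22×10⁻⁴ × 3.78×10³ = 1.12×10⁻¹⁸ A²
I_n = √(1.12×10⁻¹⁸) = 1.06×10⁻⁹ A = 1.06 nA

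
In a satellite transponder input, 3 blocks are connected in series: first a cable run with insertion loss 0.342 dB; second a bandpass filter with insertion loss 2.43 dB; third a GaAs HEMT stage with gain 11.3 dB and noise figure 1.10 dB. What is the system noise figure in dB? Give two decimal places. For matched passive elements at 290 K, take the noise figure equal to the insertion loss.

3.87 dB

Convert to linear (a loss of L dB is a gain of −L dB): F_i = 10^(NF_i/10), G_i = 10^(G_i,dB/10)
  Stage 1: F_1 = 10^(0.342/10) = 1.082, G_1 = 10^(−0.342/10) = 0.9243
  Stage 2: F_2 = 10^(2.43/10) = 1.750, G_2 = 10^(−2.43/10) = 0.5715
  Stage 3: F_3 = 10^(1.10/10) = 1.288, G_3 = 10^(11.3/10) = 13.49
Friis cascade:
  F = 1.082 + (1.750 − 1)/0.9243 + (1.288 − 1)/0.5282 = 2.439
NF = 10 log₁₀(2.439) = 3.87 dB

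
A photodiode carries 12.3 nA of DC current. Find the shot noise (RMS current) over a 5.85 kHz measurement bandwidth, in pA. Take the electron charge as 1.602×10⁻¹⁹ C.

I_n = √(2qI·B)
2qI·B = 2 × 1.602×10⁻¹⁹ × 1.23×10⁻⁸ × 5.85×10³ = 2.31×10⁻²³ A²
I_n = √(2.31×10⁻²³) = 4.80×10⁻¹² A = 4.80 pA

4.80 pA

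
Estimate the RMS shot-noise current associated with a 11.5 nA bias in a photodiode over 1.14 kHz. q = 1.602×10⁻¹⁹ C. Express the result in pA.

2.05 pA

I_n = √(2qI·B)
2qI·B = 2 × 1.602×10⁻¹⁹ × 1.15×10⁻⁸ × 1.14×10³ = 4.20×10⁻²⁴ A²
I_n = √(4.20×10⁻²⁴) = 2.05×10⁻¹² A = 2.05 pA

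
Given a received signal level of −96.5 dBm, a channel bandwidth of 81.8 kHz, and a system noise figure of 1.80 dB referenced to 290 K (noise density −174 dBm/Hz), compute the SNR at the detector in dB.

Noise floor: N = −174 + 10 log₁₀(B) + NF
10 log₁₀(8.18×10⁴) = 49.13 dB
N = −174 + 49.13 + 1.80 = −123.07 dBm
SNR = P_sig − N = −96.5 − (−123.07) = 26.57 dB → 26.6 dB

26.6 dB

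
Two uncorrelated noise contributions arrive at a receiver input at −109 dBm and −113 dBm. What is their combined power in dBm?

−107.5 dBm

Convert to linear, add, convert back:
P₁ = 1.26×10⁻¹⁴ W, P₂ = 5.01×10⁻¹⁵ W
P_tot = 1.76×10⁻¹⁴ W → 10 log₁₀(P_tot / 10⁻³) = −107.5 dBm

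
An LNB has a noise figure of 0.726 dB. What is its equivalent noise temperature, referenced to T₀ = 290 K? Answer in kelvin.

52.8 K

F = 10^(0.726/10) = 1.18195
T_e = (F − 1)·T₀ = (1.18195 − 1) × 290 = 52.8 K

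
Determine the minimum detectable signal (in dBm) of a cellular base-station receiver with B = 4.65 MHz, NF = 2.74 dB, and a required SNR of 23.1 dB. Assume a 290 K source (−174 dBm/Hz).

Sensitivity = −174 + 10 log₁₀(B) + NF + SNR_min
= −174 + 66.67 + 2.74 + 23.1
= −81.49 dBm → −81.5 dBm

−81.5 dBm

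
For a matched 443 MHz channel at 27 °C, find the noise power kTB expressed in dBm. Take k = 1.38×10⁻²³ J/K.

T = 27 °C + 273.15 = 300.15 K
P_n = kTB = 1.38×10⁻²³ × 300.15 × 4.43×10⁸ = 1.83×10⁻¹² W
In dBm: 10 log₁₀(1.83×10⁻¹² / 10⁻³) = −87.4 dBm

−87.4 dBm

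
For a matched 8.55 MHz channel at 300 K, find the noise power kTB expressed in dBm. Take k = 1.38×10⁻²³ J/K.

−104.5 dBm

P_n = kTB = 1.38×10⁻²³ × 300 × 8.55×10⁶ = 3.54×10⁻¹⁴ W
In dBm: 10 log₁₀(3.54×10⁻¹⁴ / 10⁻³) = −104.5 dBm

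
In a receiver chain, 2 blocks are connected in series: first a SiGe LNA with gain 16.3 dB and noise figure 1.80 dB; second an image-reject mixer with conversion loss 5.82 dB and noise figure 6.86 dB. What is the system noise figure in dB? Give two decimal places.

Convert to linear (a loss of L dB is a gain of −L dB): F_i = 10^(NF_i/10), G_i = 10^(G_i,dB/10)
  Stage 1: F_1 = 10^(1.80/10) = 1.514, G_1 = 10^(16.3/10) = 42.66
  Stage 2: F_2 = 10^(6.86/10) = 4.853, G_2 = 10^(−5.82/10) = 0.2618
Friis cascade:
  F = 1.514 + (4.853 − 1)/42.66 = 1.604
NF = 10 log₁₀(1.604) = 2.05 dB

2.05 dB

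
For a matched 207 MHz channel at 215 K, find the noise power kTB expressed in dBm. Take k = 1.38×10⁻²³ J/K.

−92.1 dBm

P_n = kTB = 1.38×10⁻²³ × 215 × 2.07×10⁸ = 6.14×10⁻¹³ W
In dBm: 10 log₁₀(6.14×10⁻¹³ / 10⁻³) = −92.1 dBm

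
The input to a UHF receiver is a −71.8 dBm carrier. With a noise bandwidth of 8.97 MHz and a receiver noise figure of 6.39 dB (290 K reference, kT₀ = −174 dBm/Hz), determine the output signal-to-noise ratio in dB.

Noise floor: N = −174 + 10 log₁₀(B) + NF
10 log₁₀(8.97×10⁶) = 69.53 dB
N = −174 + 69.53 + 6.39 = −98.08 dBm
SNR = P_sig − N = −71.8 − (−98.08) = 26.28 dB → 26.3 dB

26.3 dB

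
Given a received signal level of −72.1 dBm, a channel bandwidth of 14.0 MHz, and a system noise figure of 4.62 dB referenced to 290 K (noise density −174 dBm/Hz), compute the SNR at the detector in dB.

25.8 dB

Noise floor: N = −174 + 10 log₁₀(B) + NF
10 log₁₀(1.40×10⁷) = 71.46 dB
N = −174 + 71.46 + 4.62 = −97.92 dBm
SNR = P_sig − N = −72.1 − (−97.92) = 25.82 dB → 25.8 dB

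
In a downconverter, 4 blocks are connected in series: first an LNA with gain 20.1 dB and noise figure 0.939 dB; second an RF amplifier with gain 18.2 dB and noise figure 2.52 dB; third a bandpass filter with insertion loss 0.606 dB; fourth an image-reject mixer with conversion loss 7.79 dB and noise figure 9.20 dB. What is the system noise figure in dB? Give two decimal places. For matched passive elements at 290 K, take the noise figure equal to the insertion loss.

Convert to linear (a loss of L dB is a gain of −L dB): F_i = 10^(NF_i/10), G_i = 10^(G_i,dB/10)
  Stage 1: F_1 = 10^(0.939/10) = 1.241, G_1 = 10^(20.1/10) = 102.3
  Stage 2: F_2 = 10^(2.52/10) = 1.786, G_2 = 10^(18.2/10) = 66.07
  Stage 3: F_3 = 10^(0.606/10) = 1.150, G_3 = 10^(−0.606/10) = 0.8698
  Stage 4: F_4 = 10^(9.20/10) = 8.318, G_4 = 10^(−7.79/10) = 0.1663
Friis cascade:
  F = 1.241 + (1.786 − 1)/102.3 + (1.150 − 1)/6761 + (8.318 − 1)/5880 = 1.250
NF = 10 log₁₀(1.250) = 0.97 dB

0.97 dB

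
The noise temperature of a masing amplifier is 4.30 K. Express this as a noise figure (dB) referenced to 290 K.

0.064 dB

F = 1 + T_e/T₀ = 1 + 4.30/290 = 1.01483
NF = 10 log₁₀(1.01483) = 0.064 dB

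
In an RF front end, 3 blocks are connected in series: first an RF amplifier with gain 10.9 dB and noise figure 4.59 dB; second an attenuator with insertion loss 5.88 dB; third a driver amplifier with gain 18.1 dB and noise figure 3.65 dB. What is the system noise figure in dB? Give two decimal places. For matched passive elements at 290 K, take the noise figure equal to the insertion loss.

5.47 dB

Convert to linear (a loss of L dB is a gain of −L dB): F_i = 10^(NF_i/10), G_i = 10^(G_i,dB/10)
  Stage 1: F_1 = 10^(4.59/10) = 2.877, G_1 = 10^(10.9/10) = 12.30
  Stage 2: F_2 = 10^(5.88/10) = 3.873, G_2 = 10^(−5.88/10) = 0.2582
  Stage 3: F_3 = 10^(3.65/10) = 2.317, G_3 = 10^(18.1/10) = 64.57
Friis cascade:
  F = 2.877 + (3.873 − 1)/12.30 + (2.317 − 1)/3.177 = 3.526
NF = 10 log₁₀(3.526) = 5.47 dB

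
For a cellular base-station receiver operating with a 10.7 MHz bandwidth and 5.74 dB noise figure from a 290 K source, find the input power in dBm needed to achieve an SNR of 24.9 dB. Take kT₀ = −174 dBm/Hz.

−73.1 dBm

Sensitivity = −174 + 10 log₁₀(B) + NF + SNR_min
= −174 + 70.29 + 5.74 + 24.9
= −73.07 dBm → −73.1 dBm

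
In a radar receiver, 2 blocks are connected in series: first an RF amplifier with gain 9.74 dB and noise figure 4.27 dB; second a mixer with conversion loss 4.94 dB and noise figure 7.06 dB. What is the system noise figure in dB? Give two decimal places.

Convert to linear (a loss of L dB is a gain of −L dB): F_i = 10^(NF_i/10), G_i = 10^(G_i,dB/10)
  Stage 1: F_1 = 10^(4.27/10) = 2.673, G_1 = 10^(9.74/10) = 9.419
  Stage 2: F_2 = 10^(7.06/10) = 5.082, G_2 = 10^(−4.94/10) = 0.3206
Friis cascade:
  F = 2.673 + (5.082 − 1)/9.419 = 3.106
NF = 10 log₁₀(3.106) = 4.92 dB

4.92 dB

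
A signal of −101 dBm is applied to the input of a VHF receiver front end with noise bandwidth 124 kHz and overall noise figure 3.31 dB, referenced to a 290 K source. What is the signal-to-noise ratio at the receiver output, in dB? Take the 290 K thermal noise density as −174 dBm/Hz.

Noise floor: N = −174 + 10 log₁₀(B) + NF
10 log₁₀(1.24×10⁵) = 50.93 dB
N = −174 + 50.93 + 3.31 = −119.76 dBm
SNR = P_sig − N = −101 − (−119.76) = 18.76 dB → 18.8 dB

18.8 dB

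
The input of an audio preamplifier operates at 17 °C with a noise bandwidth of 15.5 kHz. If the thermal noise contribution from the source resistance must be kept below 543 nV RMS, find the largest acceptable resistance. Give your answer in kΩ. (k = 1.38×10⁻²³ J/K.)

1.19 kΩ

T = 17 °C + 273.15 = 290.15 K
Johnson–Nyquist: V_n = √(4kTRB) ⇒ R = V_n² / (4kTB)
4kTB = 4 × 1.38×10⁻²³ × 290.15 × 1.55×10⁴ = 2.48×10⁻¹⁶
R = (5.43×10⁻⁷)² / 2.48×10⁻¹⁶ = 1.19×10³ Ω = 1.19 kΩ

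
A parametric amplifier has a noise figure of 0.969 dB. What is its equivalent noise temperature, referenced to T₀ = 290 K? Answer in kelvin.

F = 10^(0.969/10) = 1.24997
T_e = (F − 1)·T₀ = (1.24997 − 1) × 290 = 72.5 K

72.5 K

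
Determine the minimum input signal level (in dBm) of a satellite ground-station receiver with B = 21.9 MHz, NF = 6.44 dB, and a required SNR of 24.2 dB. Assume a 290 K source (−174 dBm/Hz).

Sensitivity = −174 + 10 log₁₀(B) + NF + SNR_min
= −174 + 73.4 + 6.44 + 24.2
= −69.96 dBm → −70.0 dBm

−70.0 dBm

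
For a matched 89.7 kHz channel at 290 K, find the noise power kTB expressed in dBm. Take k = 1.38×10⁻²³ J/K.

−124.4 dBm

P_n = kTB = 1.38×10⁻²³ × 290 × 8.97×10⁴ = 3.59×10⁻¹⁶ W
In dBm: 10 log₁₀(3.59×10⁻¹⁶ / 10⁻³) = −124.4 dBm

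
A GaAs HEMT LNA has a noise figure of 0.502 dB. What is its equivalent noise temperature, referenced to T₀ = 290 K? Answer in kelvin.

35.5 K

F = 10^(0.502/10) = 1.12254
T_e = (F − 1)·T₀ = (1.12254 − 1) × 290 = 35.5 K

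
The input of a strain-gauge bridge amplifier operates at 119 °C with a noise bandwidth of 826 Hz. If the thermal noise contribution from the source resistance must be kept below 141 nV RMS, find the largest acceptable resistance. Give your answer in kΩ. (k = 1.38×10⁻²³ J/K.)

1.11 kΩ

T = 119 °C + 273.15 = 392.15 K
Johnson–Nyquist: V_n = √(4kTRB) ⇒ R = V_n² / (4kTB)
4kTB = 4 × 1.38×10⁻²³ × 392.15 × 8.26×10² = 1.79×10⁻¹⁷
R = (1.41×10⁻⁷)² / 1.79×10⁻¹⁷ = 1.11×10³ Ω = 1.11 kΩ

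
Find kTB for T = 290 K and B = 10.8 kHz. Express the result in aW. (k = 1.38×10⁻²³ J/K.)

P_n = kTB = 1.38×10⁻²³ × 290 × 1.08×10⁴ = 4.32×10⁻¹⁷ W = 43.2 aW

43.2 aW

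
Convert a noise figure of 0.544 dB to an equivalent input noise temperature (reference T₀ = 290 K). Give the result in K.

38.7 K

F = 10^(0.544/10) = 1.13344
T_e = (F − 1)·T₀ = (1.13344 − 1) × 290 = 38.7 K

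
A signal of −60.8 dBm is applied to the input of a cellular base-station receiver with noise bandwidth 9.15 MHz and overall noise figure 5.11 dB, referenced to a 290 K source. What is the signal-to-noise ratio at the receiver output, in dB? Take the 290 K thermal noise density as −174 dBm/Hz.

38.5 dB

Noise floor: N = −174 + 10 log₁₀(B) + NF
10 log₁₀(9.15×10⁶) = 69.61 dB
N = −174 + 69.61 + 5.11 = −99.28 dBm
SNR = P_sig − N = −60.8 − (−99.28) = 38.48 dB → 38.5 dB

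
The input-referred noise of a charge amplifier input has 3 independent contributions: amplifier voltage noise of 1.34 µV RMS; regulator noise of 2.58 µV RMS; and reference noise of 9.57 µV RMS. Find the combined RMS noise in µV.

Uncorrelated sources add in power (mean-square): V_tot = √(ΣV_i²)
V_tot = √[(1.34×10⁻⁶)² + (2.58×10⁻⁶)² + (9.57×10⁻⁶)²] = 1.00×10⁻⁵ V = 10.0 µV

10.0 µV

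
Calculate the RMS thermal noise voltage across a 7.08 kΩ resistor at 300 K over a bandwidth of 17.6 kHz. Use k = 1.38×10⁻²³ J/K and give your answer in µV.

V_n = √(4kTRB)
4kTRB = 4 × 1.38×10⁻²³ × 300 × 7.08×10³ × 1.76×10⁴ = 2.06×10⁻¹² V²
V_n = √(2.06×10⁻¹²) = 1.44×10⁻⁶ V = 1.44 µV

1.44 µV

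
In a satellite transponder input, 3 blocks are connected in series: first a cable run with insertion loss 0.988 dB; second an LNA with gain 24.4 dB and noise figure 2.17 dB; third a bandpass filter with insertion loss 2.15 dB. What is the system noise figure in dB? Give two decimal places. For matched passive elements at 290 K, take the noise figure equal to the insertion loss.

3.16 dB

Convert to linear (a loss of L dB is a gain of −L dB): F_i = 10^(NF_i/10), G_i = 10^(G_i,dB/10)
  Stage 1: F_1 = 10^(0.988/10) = 1.255, G_1 = 10^(−0.988/10) = 0.7965
  Stage 2: F_2 = 10^(2.17/10) = 1.648, G_2 = 10^(24.4/10) = 275.4
  Stage 3: F_3 = 10^(2.15/10) = 1.641, G_3 = 10^(−2.15/10) = 0.6095
Friis cascade:
  F = 1.255 + (1.648 − 1)/0.7965 + (1.641 − 1)/219.4 = 2.072
NF = 10 log₁₀(2.072) = 3.16 dB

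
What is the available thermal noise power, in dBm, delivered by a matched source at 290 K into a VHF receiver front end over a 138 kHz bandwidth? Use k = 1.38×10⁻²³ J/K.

−122.6 dBm

P_n = kTB = 1.38×10⁻²³ × 290 × 1.38×10⁵ = 5.52×10⁻¹⁶ W
In dBm: 10 log₁₀(5.52×10⁻¹⁶ / 10⁻³) = −122.6 dBm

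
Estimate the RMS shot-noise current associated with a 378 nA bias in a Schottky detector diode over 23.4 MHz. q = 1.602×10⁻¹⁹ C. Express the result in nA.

I_n = √(2qI·B)
2qI·B = 2 × 1.602×10⁻¹⁹ × 3.78×10⁻⁷ × 2.34×10⁷ = 2.83×10⁻¹⁸ A²
I_n = √(2.83×10⁻¹⁸) = 1.68×10⁻⁹ A = 1.68 nA

1.68 nA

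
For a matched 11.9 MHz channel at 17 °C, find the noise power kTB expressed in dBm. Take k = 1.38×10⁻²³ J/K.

−103.2 dBm

T = 17 °C + 273.15 = 290.15 K
P_n = kTB = 1.38×10⁻²³ × 290.15 × 1.19×10⁷ = 4.76×10⁻¹⁴ W
In dBm: 10 log₁₀(4.76×10⁻¹⁴ / 10⁻³) = −103.2 dBm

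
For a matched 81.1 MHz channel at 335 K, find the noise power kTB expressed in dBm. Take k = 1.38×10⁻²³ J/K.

−94.3 dBm

P_n = kTB = 1.38×10⁻²³ × 335 × 8.11×10⁷ = 3.75×10⁻¹³ W
In dBm: 10 log₁₀(3.75×10⁻¹³ / 10⁻³) = −94.3 dBm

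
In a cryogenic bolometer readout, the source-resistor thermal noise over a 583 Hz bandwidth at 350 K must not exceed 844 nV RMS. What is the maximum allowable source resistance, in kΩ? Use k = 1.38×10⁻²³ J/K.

63.2 kΩ

Johnson–Nyquist: V_n = √(4kTRB) ⇒ R = V_n² / (4kTB)
4kTB = 4 × 1.38×10⁻²³ × 350 × 5.83×10² = 1.13×10⁻¹⁷
R = (8.44×10⁻⁷)² / 1.13×10⁻¹⁷ = 6.32×10⁴ Ω = 63.2 kΩ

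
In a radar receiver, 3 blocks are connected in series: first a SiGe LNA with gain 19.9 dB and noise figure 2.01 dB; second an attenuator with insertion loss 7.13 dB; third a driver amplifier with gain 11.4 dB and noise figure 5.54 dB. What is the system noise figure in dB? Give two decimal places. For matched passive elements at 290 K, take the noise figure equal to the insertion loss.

Convert to linear (a loss of L dB is a gain of −L dB): F_i = 10^(NF_i/10), G_i = 10^(G_i,dB/10)
  Stage 1: F_1 = 10^(2.01/10) = 1.589, G_1 = 10^(19.9/10) = 97.72
  Stage 2: F_2 = 10^(7.13/10) = 5.164, G_2 = 10^(−7.13/10) = 0.1936
  Stage 3: F_3 = 10^(5.54/10) = 3.581, G_3 = 10^(11.4/10) = 13.80
Friis cascade:
  F = 1.589 + (5.164 − 1)/97.72 + (3.581 − 1)/18.92 = 1.768
NF = 10 log₁₀(1.768) = 2.47 dB

2.47 dB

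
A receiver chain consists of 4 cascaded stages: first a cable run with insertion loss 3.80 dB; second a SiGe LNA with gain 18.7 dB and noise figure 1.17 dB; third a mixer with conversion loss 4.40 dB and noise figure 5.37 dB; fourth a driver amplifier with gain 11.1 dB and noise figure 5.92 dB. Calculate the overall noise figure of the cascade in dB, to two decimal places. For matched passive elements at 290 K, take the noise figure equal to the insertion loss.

Convert to linear (a loss of L dB is a gain of −L dB): F_i = 10^(NF_i/10), G_i = 10^(G_i,dB/10)
  Stage 1: F_1 = 10^(3.80/10) = 2.399, G_1 = 10^(−3.80/10) = 0.4169
  Stage 2: F_2 = 10^(1.17/10) = 1.309, G_2 = 10^(18.7/10) = 74.13
  Stage 3: F_3 = 10^(5.37/10) = 3.443, G_3 = 10^(−4.40/10) = 0.3631
  Stage 4: F_4 = 10^(5.92/10) = 3.908, G_4 = 10^(11.1/10) = 12.88
Friis cascade:
  F = 2.399 + (1.309 − 1)/0.4169 + (3.443 − 1)/30.90 + (3.908 − 1)/11.22 = 3.479
NF = 10 log₁₀(3.479) = 5.41 dB

5.41 dB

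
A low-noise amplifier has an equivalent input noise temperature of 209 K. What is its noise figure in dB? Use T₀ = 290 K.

2.36 dB

F = 1 + T_e/T₀ = 1 + 209/290 = 1.72069
NF = 10 log₁₀(1.72069) = 2.36 dB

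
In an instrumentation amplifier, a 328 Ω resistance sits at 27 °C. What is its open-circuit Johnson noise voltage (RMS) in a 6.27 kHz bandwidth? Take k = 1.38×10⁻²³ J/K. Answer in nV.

T = 27 °C + 273.15 = 300.15 K
V_n = √(4kTRB)
4kTRB = 4 × 1.38×10⁻²³ × 300.15 × 3.28×10² × 6.27×10³ = 3.41×10⁻¹⁴ V²
V_n = √(3.41×10⁻¹⁴) = 1.85×10⁻⁷ V = 185 nV

185 nV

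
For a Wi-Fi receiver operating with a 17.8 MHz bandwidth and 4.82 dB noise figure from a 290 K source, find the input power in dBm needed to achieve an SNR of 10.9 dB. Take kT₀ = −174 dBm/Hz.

−85.8 dBm

Sensitivity = −174 + 10 log₁₀(B) + NF + SNR_min
= −174 + 72.5 + 4.82 + 10.9
= −85.78 dBm → −85.8 dBm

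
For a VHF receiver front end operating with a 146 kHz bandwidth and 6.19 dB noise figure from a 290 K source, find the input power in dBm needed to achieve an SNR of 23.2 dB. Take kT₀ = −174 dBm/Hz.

−93.0 dBm

Sensitivity = −174 + 10 log₁₀(B) + NF + SNR_min
= −174 + 51.64 + 6.19 + 23.2
= −92.97 dBm → −93.0 dBm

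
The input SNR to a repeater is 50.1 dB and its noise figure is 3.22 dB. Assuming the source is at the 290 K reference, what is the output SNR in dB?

By definition F = SNR_in/SNR_out, so in dB: SNR_out = SNR_in − NF
SNR_out = 50.1 − 3.22 = 46.88 dB

46.88 dB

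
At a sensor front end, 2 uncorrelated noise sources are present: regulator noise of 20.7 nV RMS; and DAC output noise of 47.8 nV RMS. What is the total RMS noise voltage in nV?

52.1 nV

Uncorrelated sources add in power (mean-square): V_tot = √(ΣV_i²)
V_tot = √[(2.07×10⁻⁸)² + (4.78×10⁻⁸)²] = 5.21×10⁻⁸ V = 52.1 nV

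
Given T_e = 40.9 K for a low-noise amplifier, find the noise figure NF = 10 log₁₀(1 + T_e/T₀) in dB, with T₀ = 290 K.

F = 1 + T_e/T₀ = 1 + 40.9/290 = 1.14103
NF = 10 log₁₀(1.14103) = 0.573 dB

0.573 dB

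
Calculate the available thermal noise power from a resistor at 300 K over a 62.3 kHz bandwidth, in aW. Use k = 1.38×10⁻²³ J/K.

P_n = kTB = 1.38×10⁻²³ × 300 × 6.23×10⁴ = 2.58×10⁻¹⁶ W = 258 aW

258 aW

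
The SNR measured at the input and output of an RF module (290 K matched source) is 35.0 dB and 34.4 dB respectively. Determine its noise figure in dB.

0.6 dB

NF (dB) = SNR_in(dB) − SNR_out(dB) when the source is at T₀
NF = 35.0 − 34.4 = 0.6 dB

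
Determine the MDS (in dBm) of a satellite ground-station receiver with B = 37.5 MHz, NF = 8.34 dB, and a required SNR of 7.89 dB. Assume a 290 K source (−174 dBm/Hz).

Sensitivity = −174 + 10 log₁₀(B) + NF + SNR_min
= −174 + 75.74 + 8.34 + 7.89
= −82.03 dBm → −82.0 dBm

−82.0 dBm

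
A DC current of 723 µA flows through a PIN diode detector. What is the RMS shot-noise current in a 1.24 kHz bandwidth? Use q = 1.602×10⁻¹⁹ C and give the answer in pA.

I_n = √(2qI·B)
2qI·B = 2 × 1.602×10⁻¹⁹ × 7.23×10⁻⁴ × 1.24×10³ = 2.87×10⁻¹⁹ A²
I_n = √(2.87×10⁻¹⁹) = 5.36×10⁻¹⁰ A = 536 pA

536 pA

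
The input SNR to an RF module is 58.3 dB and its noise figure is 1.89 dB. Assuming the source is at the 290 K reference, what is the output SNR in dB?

56.41 dB

By definition F = SNR_in/SNR_out, so in dB: SNR_out = SNR_in − NF
SNR_out = 58.3 − 1.89 = 56.41 dB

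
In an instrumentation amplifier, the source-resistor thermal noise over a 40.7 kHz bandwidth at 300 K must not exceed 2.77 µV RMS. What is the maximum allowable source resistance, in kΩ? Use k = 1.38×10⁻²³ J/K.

11.4 kΩ

Johnson–Nyquist: V_n = √(4kTRB) ⇒ R = V_n² / (4kTB)
4kTB = 4 × 1.38×10⁻²³ × 300 × 4.07×10⁴ = 6.74×10⁻¹⁶
R = (2.77×10⁻⁶)² / 6.74×10⁻¹⁶ = 1.14×10⁴ Ω = 11.4 kΩ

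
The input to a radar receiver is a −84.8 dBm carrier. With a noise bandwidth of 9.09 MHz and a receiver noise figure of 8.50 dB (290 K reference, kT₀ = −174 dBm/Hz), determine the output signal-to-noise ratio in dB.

Noise floor: N = −174 + 10 log₁₀(B) + NF
10 log₁₀(9.09×10⁶) = 69.59 dB
N = −174 + 69.59 + 8.50 = −95.91 dBm
SNR = P_sig − N = −84.8 − (−95.91) = 11.11 dB → 11.1 dB

11.1 dB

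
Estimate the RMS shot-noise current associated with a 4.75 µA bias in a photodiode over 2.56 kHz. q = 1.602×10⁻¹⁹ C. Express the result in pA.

I_n = √(2qI·B)
2qI·B = 2 × 1.602×10⁻¹⁹ × 4.75×10⁻⁶ × 2.56×10³ = 3.90×10⁻²¹ A²
I_n = √(3.90×10⁻²¹) = 6.24×10⁻¹¹ A = 62.4 pA

62.4 pA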